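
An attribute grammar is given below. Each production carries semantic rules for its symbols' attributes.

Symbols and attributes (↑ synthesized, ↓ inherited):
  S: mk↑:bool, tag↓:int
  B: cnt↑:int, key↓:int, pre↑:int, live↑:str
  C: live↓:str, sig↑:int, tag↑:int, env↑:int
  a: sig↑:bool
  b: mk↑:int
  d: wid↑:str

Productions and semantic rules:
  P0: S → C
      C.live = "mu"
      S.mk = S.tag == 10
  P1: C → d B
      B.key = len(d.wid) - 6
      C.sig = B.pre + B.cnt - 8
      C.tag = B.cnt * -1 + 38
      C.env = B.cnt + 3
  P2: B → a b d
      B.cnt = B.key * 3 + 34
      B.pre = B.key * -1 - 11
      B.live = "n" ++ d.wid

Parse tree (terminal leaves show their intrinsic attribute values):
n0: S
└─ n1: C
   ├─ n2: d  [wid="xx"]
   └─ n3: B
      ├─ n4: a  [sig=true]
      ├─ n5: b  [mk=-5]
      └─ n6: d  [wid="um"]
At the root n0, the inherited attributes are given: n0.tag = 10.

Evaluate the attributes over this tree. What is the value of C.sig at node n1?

7

1. n0.tag = 10  [given at root]
2. n1.live = "mu"  ["mu"]
3. n2.wid = "xx"  [terminal]
4. n3.key = -4  [len(d.wid) - 6]
5. n4.sig = true  [terminal]
6. n5.mk = -5  [terminal]
7. n6.wid = "um"  [terminal]
8. n3.cnt = 22  [B.key * 3 + 34]
9. n3.pre = -7  [B.key * -1 - 11]
10. n3.live = "num"  ["n" ++ d.wid]
11. n1.sig = 7  [B.pre + B.cnt - 8]
12. n1.tag = 16  [B.cnt * -1 + 38]
13. n1.env = 25  [B.cnt + 3]
14. n0.mk = true  [S.tag == 10]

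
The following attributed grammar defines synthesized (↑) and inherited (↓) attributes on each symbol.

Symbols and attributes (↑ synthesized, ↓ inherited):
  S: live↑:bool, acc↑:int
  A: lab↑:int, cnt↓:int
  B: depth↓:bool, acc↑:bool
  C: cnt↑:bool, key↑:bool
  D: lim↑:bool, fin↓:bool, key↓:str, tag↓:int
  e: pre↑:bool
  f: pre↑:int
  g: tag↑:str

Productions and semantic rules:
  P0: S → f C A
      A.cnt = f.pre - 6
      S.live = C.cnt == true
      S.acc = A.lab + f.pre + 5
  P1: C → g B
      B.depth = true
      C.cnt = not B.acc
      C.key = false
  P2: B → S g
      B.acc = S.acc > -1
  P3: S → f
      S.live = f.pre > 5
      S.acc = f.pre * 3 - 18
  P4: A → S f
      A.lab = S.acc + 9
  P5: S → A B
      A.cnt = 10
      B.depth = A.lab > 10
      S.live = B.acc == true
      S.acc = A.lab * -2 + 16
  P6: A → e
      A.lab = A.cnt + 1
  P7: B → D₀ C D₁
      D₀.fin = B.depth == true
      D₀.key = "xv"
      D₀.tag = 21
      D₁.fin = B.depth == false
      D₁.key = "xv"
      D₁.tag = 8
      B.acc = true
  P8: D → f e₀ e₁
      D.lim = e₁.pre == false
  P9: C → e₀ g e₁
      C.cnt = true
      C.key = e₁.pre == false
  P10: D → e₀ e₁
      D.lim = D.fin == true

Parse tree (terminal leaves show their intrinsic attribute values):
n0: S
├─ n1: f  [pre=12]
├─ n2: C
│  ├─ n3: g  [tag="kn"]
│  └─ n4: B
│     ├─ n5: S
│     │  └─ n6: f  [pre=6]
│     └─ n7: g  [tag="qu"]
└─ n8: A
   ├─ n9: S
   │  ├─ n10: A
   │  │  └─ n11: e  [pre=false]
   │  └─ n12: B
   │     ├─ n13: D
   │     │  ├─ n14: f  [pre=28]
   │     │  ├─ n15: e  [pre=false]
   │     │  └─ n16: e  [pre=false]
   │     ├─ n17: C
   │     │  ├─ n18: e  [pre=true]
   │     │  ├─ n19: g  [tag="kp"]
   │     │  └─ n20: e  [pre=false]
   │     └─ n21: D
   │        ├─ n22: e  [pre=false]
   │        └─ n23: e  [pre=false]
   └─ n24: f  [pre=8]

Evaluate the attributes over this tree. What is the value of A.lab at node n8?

1. n1.pre = 12  [terminal]
2. n3.tag = "kn"  [terminal]
3. n4.depth = true  [true]
4. n6.pre = 6  [terminal]
5. n5.live = true  [f.pre > 5]
6. n5.acc = 0  [f.pre * 3 - 18]
7. n7.tag = "qu"  [terminal]
8. n4.acc = true  [S.acc > -1]
9. n2.cnt = false  [not B.acc]
10. n2.key = false  [false]
11. n8.cnt = 6  [f.pre - 6]
12. n10.cnt = 10  [10]
13. n11.pre = false  [terminal]
14. n10.lab = 11  [A.cnt + 1]
15. n12.depth = true  [A.lab > 10]
16. n13.fin = true  [B.depth == true]
17. n13.key = "xv"  ["xv"]
18. n13.tag = 21  [21]
19. n14.pre = 28  [terminal]
20. n15.pre = false  [terminal]
21. n16.pre = false  [terminal]
22. n13.lim = true  [e₁.pre == false]
23. n18.pre = true  [terminal]
24. n19.tag = "kp"  [terminal]
25. n20.pre = false  [terminal]
26. n17.cnt = true  [true]
27. n17.key = true  [e₁.pre == false]
28. n21.fin = false  [B.depth == false]
29. n21.key = "xv"  ["xv"]
30. n21.tag = 8  [8]
31. n22.pre = false  [terminal]
32. n23.pre = false  [terminal]
33. n21.lim = false  [D.fin == true]
34. n12.acc = true  [true]
35. n9.live = true  [B.acc == true]
36. n9.acc = -6  [A.lab * -2 + 16]
37. n24.pre = 8  [terminal]
38. n8.lab = 3  [S.acc + 9]
39. n0.live = false  [C.cnt == true]
40. n0.acc = 20  [A.lab + f.pre + 5]

3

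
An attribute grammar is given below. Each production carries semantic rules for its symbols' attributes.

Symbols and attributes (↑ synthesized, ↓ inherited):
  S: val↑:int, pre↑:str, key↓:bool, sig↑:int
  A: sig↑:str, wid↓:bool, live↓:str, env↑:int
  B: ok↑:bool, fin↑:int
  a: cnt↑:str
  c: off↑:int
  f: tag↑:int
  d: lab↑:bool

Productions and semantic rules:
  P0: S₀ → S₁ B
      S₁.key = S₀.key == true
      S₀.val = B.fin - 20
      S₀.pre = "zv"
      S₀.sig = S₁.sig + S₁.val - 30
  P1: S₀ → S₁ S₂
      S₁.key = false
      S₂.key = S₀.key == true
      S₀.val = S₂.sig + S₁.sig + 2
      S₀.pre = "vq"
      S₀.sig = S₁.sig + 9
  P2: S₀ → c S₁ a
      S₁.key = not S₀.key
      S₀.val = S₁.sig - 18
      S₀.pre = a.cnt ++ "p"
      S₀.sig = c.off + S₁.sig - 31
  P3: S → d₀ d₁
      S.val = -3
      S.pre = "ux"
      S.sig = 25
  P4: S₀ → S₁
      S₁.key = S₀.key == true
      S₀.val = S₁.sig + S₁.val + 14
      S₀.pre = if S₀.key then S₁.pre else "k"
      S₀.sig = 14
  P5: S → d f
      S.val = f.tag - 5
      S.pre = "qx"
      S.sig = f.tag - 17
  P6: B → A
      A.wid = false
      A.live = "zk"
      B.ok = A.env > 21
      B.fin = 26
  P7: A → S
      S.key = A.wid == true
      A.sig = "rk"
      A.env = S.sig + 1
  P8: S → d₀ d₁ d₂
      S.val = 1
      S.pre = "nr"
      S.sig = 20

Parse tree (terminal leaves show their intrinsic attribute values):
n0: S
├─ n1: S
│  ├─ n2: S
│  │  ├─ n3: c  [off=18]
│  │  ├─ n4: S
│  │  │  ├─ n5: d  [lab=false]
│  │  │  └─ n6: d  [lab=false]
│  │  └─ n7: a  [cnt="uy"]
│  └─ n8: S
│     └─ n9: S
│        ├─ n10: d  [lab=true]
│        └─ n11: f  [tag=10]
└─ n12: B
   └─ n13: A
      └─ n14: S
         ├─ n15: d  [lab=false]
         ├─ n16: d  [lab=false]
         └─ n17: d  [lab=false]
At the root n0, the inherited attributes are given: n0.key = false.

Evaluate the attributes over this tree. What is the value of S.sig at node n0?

19

1. n0.key = false  [given at root]
2. n1.key = false  [S₀.key == true]
3. n2.key = false  [false]
4. n3.off = 18  [terminal]
5. n4.key = true  [not S₀.key]
6. n5.lab = false  [terminal]
7. n6.lab = false  [terminal]
8. n4.val = -3  [-3]
9. n4.pre = "ux"  ["ux"]
10. n4.sig = 25  [25]
11. n7.cnt = "uy"  [terminal]
12. n2.val = 7  [S₁.sig - 18]
13. n2.pre = "uyp"  [a.cnt ++ "p"]
14. n2.sig = 12  [c.off + S₁.sig - 31]
15. n8.key = false  [S₀.key == true]
16. n9.key = false  [S₀.key == true]
17. n10.lab = true  [terminal]
18. n11.tag = 10  [terminal]
19. n9.val = 5  [f.tag - 5]
20. n9.pre = "qx"  ["qx"]
21. n9.sig = -7  [f.tag - 17]
22. n8.val = 12  [S₁.sig + S₁.val + 14]
23. n8.pre = "k"  [if S₀.key then S₁.pre else "k"]
24. n8.sig = 14  [14]
25. n1.val = 28  [S₂.sig + S₁.sig + 2]
26. n1.pre = "vq"  ["vq"]
27. n1.sig = 21  [S₁.sig + 9]
28. n13.wid = false  [false]
29. n13.live = "zk"  ["zk"]
30. n14.key = false  [A.wid == true]
31. n15.lab = false  [terminal]
32. n16.lab = false  [terminal]
33. n17.lab = false  [terminal]
34. n14.val = 1  [1]
35. n14.pre = "nr"  ["nr"]
36. n14.sig = 20  [20]
37. n13.sig = "rk"  ["rk"]
38. n13.env = 21  [S.sig + 1]
39. n12.ok = false  [A.env > 21]
40. n12.fin = 26  [26]
41. n0.val = 6  [B.fin - 20]
42. n0.pre = "zv"  ["zv"]
43. n0.sig = 19  [S₁.sig + S₁.val - 30]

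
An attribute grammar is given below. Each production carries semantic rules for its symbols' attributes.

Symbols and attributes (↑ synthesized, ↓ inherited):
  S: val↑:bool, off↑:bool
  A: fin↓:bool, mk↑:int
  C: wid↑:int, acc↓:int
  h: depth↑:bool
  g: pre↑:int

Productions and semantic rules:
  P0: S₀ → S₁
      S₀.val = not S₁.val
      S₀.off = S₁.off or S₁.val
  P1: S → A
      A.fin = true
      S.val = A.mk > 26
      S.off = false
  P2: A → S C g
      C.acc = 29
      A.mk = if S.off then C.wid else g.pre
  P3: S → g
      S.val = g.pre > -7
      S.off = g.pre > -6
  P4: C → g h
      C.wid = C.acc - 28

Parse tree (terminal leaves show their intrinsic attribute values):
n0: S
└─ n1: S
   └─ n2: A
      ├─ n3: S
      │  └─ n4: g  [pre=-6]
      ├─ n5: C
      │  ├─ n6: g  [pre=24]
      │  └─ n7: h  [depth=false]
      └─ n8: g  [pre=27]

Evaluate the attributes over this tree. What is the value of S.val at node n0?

1. n2.fin = true  [true]
2. n4.pre = -6  [terminal]
3. n3.val = true  [g.pre > -7]
4. n3.off = false  [g.pre > -6]
5. n5.acc = 29  [29]
6. n6.pre = 24  [terminal]
7. n7.depth = false  [terminal]
8. n5.wid = 1  [C.acc - 28]
9. n8.pre = 27  [terminal]
10. n2.mk = 27  [if S.off then C.wid else g.pre]
11. n1.val = true  [A.mk > 26]
12. n1.off = false  [false]
13. n0.val = false  [not S₁.val]
14. n0.off = true  [S₁.off or S₁.val]

false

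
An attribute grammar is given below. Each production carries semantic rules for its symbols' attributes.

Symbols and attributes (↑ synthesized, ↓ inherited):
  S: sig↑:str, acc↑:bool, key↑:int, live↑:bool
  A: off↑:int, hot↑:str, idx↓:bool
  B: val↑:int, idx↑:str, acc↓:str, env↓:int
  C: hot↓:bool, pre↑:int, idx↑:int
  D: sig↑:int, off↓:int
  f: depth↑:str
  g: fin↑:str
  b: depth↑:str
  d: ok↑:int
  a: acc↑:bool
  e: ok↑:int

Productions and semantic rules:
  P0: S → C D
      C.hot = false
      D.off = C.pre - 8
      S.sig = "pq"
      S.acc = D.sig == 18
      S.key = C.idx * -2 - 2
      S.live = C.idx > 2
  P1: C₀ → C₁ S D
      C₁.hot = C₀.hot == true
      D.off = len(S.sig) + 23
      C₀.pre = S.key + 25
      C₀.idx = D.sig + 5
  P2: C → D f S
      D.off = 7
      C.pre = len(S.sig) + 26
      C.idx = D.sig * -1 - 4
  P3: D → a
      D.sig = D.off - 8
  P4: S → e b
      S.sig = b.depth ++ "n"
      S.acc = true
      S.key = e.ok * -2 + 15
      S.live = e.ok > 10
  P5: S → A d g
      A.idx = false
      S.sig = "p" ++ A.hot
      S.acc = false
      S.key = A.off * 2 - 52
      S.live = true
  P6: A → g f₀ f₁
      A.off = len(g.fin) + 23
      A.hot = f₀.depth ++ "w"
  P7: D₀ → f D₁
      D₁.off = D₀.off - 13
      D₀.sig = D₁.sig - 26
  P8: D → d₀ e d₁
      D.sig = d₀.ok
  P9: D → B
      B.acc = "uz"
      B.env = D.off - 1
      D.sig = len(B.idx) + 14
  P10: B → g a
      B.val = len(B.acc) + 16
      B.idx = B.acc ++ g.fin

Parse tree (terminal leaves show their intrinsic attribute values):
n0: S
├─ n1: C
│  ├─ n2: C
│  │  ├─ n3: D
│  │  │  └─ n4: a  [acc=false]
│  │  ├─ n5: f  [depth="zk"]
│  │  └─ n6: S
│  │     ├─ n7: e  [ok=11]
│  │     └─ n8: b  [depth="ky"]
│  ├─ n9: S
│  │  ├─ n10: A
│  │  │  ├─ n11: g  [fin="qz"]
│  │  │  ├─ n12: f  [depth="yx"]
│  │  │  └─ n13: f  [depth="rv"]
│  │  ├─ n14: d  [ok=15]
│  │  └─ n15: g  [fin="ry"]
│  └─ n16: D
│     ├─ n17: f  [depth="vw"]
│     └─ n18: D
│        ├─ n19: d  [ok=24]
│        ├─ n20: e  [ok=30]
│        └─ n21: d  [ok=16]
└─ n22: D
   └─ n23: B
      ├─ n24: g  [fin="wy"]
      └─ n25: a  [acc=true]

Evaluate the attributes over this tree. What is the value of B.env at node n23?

14

1. n1.hot = false  [false]
2. n2.hot = false  [C₀.hot == true]
3. n3.off = 7  [7]
4. n4.acc = false  [terminal]
5. n3.sig = -1  [D.off - 8]
6. n5.depth = "zk"  [terminal]
7. n7.ok = 11  [terminal]
8. n8.depth = "ky"  [terminal]
9. n6.sig = "kyn"  [b.depth ++ "n"]
10. n6.acc = true  [true]
11. n6.key = -7  [e.ok * -2 + 15]
12. n6.live = true  [e.ok > 10]
13. n2.pre = 29  [len(S.sig) + 26]
14. n2.idx = -3  [D.sig * -1 - 4]
15. n10.idx = false  [false]
16. n11.fin = "qz"  [terminal]
17. n12.depth = "yx"  [terminal]
18. n13.depth = "rv"  [terminal]
19. n10.off = 25  [len(g.fin) + 23]
20. n10.hot = "yxw"  [f₀.depth ++ "w"]
21. n14.ok = 15  [terminal]
22. n15.fin = "ry"  [terminal]
23. n9.sig = "pyxw"  ["p" ++ A.hot]
24. n9.acc = false  [false]
25. n9.key = -2  [A.off * 2 - 52]
26. n9.live = true  [true]
27. n16.off = 27  [len(S.sig) + 23]
28. n17.depth = "vw"  [terminal]
29. n18.off = 14  [D₀.off - 13]
30. n19.ok = 24  [terminal]
31. n20.ok = 30  [terminal]
32. n21.ok = 16  [terminal]
33. n18.sig = 24  [d₀.ok]
34. n16.sig = -2  [D₁.sig - 26]
35. n1.pre = 23  [S.key + 25]
36. n1.idx = 3  [D.sig + 5]
37. n22.off = 15  [C.pre - 8]
38. n23.acc = "uz"  ["uz"]
39. n23.env = 14  [D.off - 1]
40. n24.fin = "wy"  [terminal]
41. n25.acc = true  [terminal]
42. n23.val = 18  [len(B.acc) + 16]
43. n23.idx = "uzwy"  [B.acc ++ g.fin]
44. n22.sig = 18  [len(B.idx) + 14]
45. n0.sig = "pq"  ["pq"]
46. n0.acc = true  [D.sig == 18]
47. n0.key = -8  [C.idx * -2 - 2]
48. n0.live = true  [C.idx > 2]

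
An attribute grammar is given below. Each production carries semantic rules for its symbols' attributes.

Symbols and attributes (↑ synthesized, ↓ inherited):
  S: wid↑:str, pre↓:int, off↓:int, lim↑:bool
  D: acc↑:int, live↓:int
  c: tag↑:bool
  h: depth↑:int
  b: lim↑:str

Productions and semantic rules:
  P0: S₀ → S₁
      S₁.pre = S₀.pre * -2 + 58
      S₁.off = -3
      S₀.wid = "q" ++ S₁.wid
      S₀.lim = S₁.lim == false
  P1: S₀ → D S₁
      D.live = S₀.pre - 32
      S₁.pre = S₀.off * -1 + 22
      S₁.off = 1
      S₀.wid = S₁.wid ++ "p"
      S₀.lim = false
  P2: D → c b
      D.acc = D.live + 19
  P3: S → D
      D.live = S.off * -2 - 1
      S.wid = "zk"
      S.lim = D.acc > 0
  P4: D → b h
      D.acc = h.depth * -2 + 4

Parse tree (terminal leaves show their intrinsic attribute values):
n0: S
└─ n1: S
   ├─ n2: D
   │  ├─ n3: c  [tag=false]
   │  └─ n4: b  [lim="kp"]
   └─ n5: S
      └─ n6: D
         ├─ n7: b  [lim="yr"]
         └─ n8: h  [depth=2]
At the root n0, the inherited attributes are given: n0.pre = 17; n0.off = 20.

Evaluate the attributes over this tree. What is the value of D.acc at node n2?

1. n0.pre = 17  [given at root]
2. n0.off = 20  [given at root]
3. n1.pre = 24  [S₀.pre * -2 + 58]
4. n1.off = -3  [-3]
5. n2.live = -8  [S₀.pre - 32]
6. n3.tag = false  [terminal]
7. n4.lim = "kp"  [terminal]
8. n2.acc = 11  [D.live + 19]
9. n5.pre = 25  [S₀.off * -1 + 22]
10. n5.off = 1  [1]
11. n6.live = -3  [S.off * -2 - 1]
12. n7.lim = "yr"  [terminal]
13. n8.depth = 2  [terminal]
14. n6.acc = 0  [h.depth * -2 + 4]
15. n5.wid = "zk"  ["zk"]
16. n5.lim = false  [D.acc > 0]
17. n1.wid = "zkp"  [S₁.wid ++ "p"]
18. n1.lim = false  [false]
19. n0.wid = "qzkp"  ["q" ++ S₁.wid]
20. n0.lim = true  [S₁.lim == false]

11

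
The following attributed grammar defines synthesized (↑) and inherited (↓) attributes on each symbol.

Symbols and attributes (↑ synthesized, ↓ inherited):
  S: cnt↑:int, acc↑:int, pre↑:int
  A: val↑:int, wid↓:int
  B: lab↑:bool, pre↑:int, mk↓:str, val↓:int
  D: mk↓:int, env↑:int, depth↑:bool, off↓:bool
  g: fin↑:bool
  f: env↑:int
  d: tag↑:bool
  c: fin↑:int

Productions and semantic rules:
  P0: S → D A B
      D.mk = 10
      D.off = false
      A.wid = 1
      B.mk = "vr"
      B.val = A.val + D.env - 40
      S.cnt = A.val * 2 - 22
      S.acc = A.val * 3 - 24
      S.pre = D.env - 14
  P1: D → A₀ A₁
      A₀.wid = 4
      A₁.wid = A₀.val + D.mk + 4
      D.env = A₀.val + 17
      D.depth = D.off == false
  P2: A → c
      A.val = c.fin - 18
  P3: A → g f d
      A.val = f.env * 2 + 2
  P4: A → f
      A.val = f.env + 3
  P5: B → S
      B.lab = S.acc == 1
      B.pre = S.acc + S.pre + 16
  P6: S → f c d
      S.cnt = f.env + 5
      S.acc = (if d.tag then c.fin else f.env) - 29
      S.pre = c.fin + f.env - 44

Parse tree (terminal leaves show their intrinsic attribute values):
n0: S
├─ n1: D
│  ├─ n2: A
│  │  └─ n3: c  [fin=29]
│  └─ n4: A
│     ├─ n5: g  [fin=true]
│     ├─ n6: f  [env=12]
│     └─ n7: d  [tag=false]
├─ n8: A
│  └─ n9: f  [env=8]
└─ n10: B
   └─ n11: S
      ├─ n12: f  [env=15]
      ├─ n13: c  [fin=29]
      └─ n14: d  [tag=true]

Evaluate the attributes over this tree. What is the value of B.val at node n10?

-1

1. n1.mk = 10  [10]
2. n1.off = false  [false]
3. n2.wid = 4  [4]
4. n3.fin = 29  [terminal]
5. n2.val = 11  [c.fin - 18]
6. n4.wid = 25  [A₀.val + D.mk + 4]
7. n5.fin = true  [terminal]
8. n6.env = 12  [terminal]
9. n7.tag = false  [terminal]
10. n4.val = 26  [f.env * 2 + 2]
11. n1.env = 28  [A₀.val + 17]
12. n1.depth = true  [D.off == false]
13. n8.wid = 1  [1]
14. n9.env = 8  [terminal]
15. n8.val = 11  [f.env + 3]
16. n10.mk = "vr"  ["vr"]
17. n10.val = -1  [A.val + D.env - 40]
18. n12.env = 15  [terminal]
19. n13.fin = 29  [terminal]
20. n14.tag = true  [terminal]
21. n11.cnt = 20  [f.env + 5]
22. n11.acc = 0  [(if d.tag then c.fin else f.env) - 29]
23. n11.pre = 0  [c.fin + f.env - 44]
24. n10.lab = false  [S.acc == 1]
25. n10.pre = 16  [S.acc + S.pre + 16]
26. n0.cnt = 0  [A.val * 2 - 22]
27. n0.acc = 9  [A.val * 3 - 24]
28. n0.pre = 14  [D.env - 14]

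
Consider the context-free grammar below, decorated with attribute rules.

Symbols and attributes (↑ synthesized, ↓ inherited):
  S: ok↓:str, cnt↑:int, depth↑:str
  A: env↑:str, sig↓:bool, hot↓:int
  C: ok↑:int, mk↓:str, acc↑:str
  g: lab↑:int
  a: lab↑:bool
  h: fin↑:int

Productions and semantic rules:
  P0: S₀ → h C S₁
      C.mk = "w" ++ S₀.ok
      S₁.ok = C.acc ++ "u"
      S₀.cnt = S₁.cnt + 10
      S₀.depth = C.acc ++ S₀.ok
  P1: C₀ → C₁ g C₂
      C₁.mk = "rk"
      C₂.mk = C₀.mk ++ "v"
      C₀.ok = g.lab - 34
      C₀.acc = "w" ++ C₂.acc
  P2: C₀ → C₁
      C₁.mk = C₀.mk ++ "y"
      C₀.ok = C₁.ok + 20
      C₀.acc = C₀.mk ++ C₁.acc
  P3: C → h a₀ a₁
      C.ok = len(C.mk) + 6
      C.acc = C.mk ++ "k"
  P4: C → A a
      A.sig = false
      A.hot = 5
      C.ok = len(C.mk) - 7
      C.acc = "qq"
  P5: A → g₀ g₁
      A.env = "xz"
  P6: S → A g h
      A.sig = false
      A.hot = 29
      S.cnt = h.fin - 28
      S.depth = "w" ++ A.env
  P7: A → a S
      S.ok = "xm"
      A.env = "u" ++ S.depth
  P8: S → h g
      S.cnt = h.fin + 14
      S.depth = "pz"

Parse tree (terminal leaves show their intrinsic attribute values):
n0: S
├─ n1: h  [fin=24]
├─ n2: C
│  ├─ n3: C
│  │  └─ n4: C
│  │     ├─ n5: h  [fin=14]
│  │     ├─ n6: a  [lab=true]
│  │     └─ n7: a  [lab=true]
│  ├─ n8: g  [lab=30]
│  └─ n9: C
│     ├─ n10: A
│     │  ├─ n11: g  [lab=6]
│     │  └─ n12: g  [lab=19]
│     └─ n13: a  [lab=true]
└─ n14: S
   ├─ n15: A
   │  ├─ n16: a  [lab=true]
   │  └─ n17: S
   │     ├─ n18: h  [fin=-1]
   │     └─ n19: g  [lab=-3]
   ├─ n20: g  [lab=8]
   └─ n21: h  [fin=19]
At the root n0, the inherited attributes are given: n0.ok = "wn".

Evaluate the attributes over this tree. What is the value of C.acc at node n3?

"rkrkyk"

1. n0.ok = "wn"  [given at root]
2. n1.fin = 24  [terminal]
3. n2.mk = "wwn"  ["w" ++ S₀.ok]
4. n3.mk = "rk"  ["rk"]
5. n4.mk = "rky"  [C₀.mk ++ "y"]
6. n5.fin = 14  [terminal]
7. n6.lab = true  [terminal]
8. n7.lab = true  [terminal]
9. n4.ok = 9  [len(C.mk) + 6]
10. n4.acc = "rkyk"  [C.mk ++ "k"]
11. n3.ok = 29  [C₁.ok + 20]
12. n3.acc = "rkrkyk"  [C₀.mk ++ C₁.acc]
13. n8.lab = 30  [terminal]
14. n9.mk = "wwnv"  [C₀.mk ++ "v"]
15. n10.sig = false  [false]
16. n10.hot = 5  [5]
17. n11.lab = 6  [terminal]
18. n12.lab = 19  [terminal]
19. n10.env = "xz"  ["xz"]
20. n13.lab = true  [terminal]
21. n9.ok = -3  [len(C.mk) - 7]
22. n9.acc = "qq"  ["qq"]
23. n2.ok = -4  [g.lab - 34]
24. n2.acc = "wqq"  ["w" ++ C₂.acc]
25. n14.ok = "wqqu"  [C.acc ++ "u"]
26. n15.sig = false  [false]
27. n15.hot = 29  [29]
28. n16.lab = true  [terminal]
29. n17.ok = "xm"  ["xm"]
30. n18.fin = -1  [terminal]
31. n19.lab = -3  [terminal]
32. n17.cnt = 13  [h.fin + 14]
33. n17.depth = "pz"  ["pz"]
34. n15.env = "upz"  ["u" ++ S.depth]
35. n20.lab = 8  [terminal]
36. n21.fin = 19  [terminal]
37. n14.cnt = -9  [h.fin - 28]
38. n14.depth = "wupz"  ["w" ++ A.env]
39. n0.cnt = 1  [S₁.cnt + 10]
40. n0.depth = "wqqwn"  [C.acc ++ S₀.ok]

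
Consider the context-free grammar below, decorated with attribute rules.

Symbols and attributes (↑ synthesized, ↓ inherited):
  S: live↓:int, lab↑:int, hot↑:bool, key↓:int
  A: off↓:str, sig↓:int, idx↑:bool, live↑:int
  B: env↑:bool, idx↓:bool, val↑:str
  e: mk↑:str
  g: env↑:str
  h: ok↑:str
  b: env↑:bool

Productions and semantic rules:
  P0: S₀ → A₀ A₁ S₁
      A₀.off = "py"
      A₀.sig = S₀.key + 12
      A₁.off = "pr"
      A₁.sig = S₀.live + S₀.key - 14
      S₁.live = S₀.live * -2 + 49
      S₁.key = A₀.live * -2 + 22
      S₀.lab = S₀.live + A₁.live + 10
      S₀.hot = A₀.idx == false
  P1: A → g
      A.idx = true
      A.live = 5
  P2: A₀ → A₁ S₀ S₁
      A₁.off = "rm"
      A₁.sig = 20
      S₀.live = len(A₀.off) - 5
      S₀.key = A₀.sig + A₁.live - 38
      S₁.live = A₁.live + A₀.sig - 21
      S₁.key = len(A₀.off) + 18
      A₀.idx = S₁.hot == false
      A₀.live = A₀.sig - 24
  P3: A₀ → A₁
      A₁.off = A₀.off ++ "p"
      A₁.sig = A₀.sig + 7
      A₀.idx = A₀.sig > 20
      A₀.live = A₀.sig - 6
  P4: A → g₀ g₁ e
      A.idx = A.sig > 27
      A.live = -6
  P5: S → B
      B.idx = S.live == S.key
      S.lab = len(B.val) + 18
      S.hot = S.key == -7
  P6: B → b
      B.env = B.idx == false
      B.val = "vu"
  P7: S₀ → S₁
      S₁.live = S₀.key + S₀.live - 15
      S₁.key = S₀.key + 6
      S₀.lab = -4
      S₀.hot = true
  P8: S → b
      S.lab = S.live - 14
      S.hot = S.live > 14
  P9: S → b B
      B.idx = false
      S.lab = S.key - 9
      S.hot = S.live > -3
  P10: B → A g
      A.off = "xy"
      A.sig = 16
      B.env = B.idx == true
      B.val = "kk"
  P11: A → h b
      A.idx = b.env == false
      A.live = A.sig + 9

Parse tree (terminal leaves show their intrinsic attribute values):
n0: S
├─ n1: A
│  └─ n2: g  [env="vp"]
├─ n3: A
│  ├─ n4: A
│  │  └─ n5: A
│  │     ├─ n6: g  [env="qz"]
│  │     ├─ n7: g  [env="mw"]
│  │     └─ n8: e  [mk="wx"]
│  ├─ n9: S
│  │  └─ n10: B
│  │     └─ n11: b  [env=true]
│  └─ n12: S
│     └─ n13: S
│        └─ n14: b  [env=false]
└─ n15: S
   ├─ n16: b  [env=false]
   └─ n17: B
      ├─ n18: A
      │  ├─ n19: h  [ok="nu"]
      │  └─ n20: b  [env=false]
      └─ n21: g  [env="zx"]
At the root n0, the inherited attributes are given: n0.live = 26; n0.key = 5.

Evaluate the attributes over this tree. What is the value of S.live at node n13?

1. n0.live = 26  [given at root]
2. n0.key = 5  [given at root]
3. n1.off = "py"  ["py"]
4. n1.sig = 17  [S₀.key + 12]
5. n2.env = "vp"  [terminal]
6. n1.idx = true  [true]
7. n1.live = 5  [5]
8. n3.off = "pr"  ["pr"]
9. n3.sig = 17  [S₀.live + S₀.key - 14]
10. n4.off = "rm"  ["rm"]
11. n4.sig = 20  [20]
12. n5.off = "rmp"  [A₀.off ++ "p"]
13. n5.sig = 27  [A₀.sig + 7]
14. n6.env = "qz"  [terminal]
15. n7.env = "mw"  [terminal]
16. n8.mk = "wx"  [terminal]
17. n5.idx = false  [A.sig > 27]
18. n5.live = -6  [-6]
19. n4.idx = false  [A₀.sig > 20]
20. n4.live = 14  [A₀.sig - 6]
21. n9.live = -3  [len(A₀.off) - 5]
22. n9.key = -7  [A₀.sig + A₁.live - 38]
23. n10.idx = false  [S.live == S.key]
24. n11.env = true  [terminal]
25. n10.env = true  [B.idx == false]
26. n10.val = "vu"  ["vu"]
27. n9.lab = 20  [len(B.val) + 18]
28. n9.hot = true  [S.key == -7]
29. n12.live = 10  [A₁.live + A₀.sig - 21]
30. n12.key = 20  [len(A₀.off) + 18]
31. n13.live = 15  [S₀.key + S₀.live - 15]
32. n13.key = 26  [S₀.key + 6]
33. n14.env = false  [terminal]
34. n13.lab = 1  [S.live - 14]
35. n13.hot = true  [S.live > 14]
36. n12.lab = -4  [-4]
37. n12.hot = true  [true]
38. n3.idx = false  [S₁.hot == false]
39. n3.live = -7  [A₀.sig - 24]
40. n15.live = -3  [S₀.live * -2 + 49]
41. n15.key = 12  [A₀.live * -2 + 22]
42. n16.env = false  [terminal]
43. n17.idx = false  [false]
44. n18.off = "xy"  ["xy"]
45. n18.sig = 16  [16]
46. n19.ok = "nu"  [terminal]
47. n20.env = false  [terminal]
48. n18.idx = true  [b.env == false]
49. n18.live = 25  [A.sig + 9]
50. n21.env = "zx"  [terminal]
51. n17.env = false  [B.idx == true]
52. n17.val = "kk"  ["kk"]
53. n15.lab = 3  [S.key - 9]
54. n15.hot = false  [S.live > -3]
55. n0.lab = 29  [S₀.live + A₁.live + 10]
56. n0.hot = false  [A₀.idx == false]

15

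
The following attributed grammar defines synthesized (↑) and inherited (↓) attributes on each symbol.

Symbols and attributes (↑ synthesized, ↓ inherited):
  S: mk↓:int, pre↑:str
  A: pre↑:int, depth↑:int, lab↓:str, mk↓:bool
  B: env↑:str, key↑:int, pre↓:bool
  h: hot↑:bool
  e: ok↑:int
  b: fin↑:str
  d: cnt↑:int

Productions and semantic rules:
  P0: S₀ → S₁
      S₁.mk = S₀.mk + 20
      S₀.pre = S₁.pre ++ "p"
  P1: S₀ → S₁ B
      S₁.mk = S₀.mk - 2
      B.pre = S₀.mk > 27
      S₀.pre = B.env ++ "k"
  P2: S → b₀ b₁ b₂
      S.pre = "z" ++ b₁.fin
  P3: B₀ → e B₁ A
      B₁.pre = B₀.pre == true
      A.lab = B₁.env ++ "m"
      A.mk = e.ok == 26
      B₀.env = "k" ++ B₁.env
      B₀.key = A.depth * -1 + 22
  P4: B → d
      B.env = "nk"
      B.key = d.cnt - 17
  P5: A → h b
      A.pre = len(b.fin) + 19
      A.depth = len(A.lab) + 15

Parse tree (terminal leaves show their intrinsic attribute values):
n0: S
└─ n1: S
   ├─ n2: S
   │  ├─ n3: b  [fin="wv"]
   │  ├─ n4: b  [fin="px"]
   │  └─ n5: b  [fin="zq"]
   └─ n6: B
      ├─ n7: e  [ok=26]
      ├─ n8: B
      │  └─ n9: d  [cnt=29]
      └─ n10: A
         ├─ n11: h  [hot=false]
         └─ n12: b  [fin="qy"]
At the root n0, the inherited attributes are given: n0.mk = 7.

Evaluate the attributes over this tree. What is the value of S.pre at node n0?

"knkkp"

1. n0.mk = 7  [given at root]
2. n1.mk = 27  [S₀.mk + 20]
3. n2.mk = 25  [S₀.mk - 2]
4. n3.fin = "wv"  [terminal]
5. n4.fin = "px"  [terminal]
6. n5.fin = "zq"  [terminal]
7. n2.pre = "zpx"  ["z" ++ b₁.fin]
8. n6.pre = false  [S₀.mk > 27]
9. n7.ok = 26  [terminal]
10. n8.pre = false  [B₀.pre == true]
11. n9.cnt = 29  [terminal]
12. n8.env = "nk"  ["nk"]
13. n8.key = 12  [d.cnt - 17]
14. n10.lab = "nkm"  [B₁.env ++ "m"]
15. n10.mk = true  [e.ok == 26]
16. n11.hot = false  [terminal]
17. n12.fin = "qy"  [terminal]
18. n10.pre = 21  [len(b.fin) + 19]
19. n10.depth = 18  [len(A.lab) + 15]
20. n6.env = "knk"  ["k" ++ B₁.env]
21. n6.key = 4  [A.depth * -1 + 22]
22. n1.pre = "knkk"  [B.env ++ "k"]
23. n0.pre = "knkkp"  [S₁.pre ++ "p"]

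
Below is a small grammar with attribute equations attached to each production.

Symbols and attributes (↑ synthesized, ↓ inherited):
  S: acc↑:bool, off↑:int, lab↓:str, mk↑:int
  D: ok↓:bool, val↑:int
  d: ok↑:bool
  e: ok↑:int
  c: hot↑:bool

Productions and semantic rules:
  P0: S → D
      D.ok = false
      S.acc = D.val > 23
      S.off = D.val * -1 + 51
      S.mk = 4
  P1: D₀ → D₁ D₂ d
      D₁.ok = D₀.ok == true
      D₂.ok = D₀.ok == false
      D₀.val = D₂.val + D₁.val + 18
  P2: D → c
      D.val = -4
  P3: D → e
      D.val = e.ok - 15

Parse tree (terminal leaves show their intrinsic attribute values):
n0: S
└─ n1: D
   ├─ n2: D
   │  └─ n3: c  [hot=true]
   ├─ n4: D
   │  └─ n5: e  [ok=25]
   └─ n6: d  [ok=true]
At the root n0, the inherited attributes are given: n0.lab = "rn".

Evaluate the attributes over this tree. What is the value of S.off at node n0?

1. n0.lab = "rn"  [given at root]
2. n1.ok = false  [false]
3. n2.ok = false  [D₀.ok == true]
4. n3.hot = true  [terminal]
5. n2.val = -4  [-4]
6. n4.ok = true  [D₀.ok == false]
7. n5.ok = 25  [terminal]
8. n4.val = 10  [e.ok - 15]
9. n6.ok = true  [terminal]
10. n1.val = 24  [D₂.val + D₁.val + 18]
11. n0.acc = true  [D.val > 23]
12. n0.off = 27  [D.val * -1 + 51]
13. n0.mk = 4  [4]

27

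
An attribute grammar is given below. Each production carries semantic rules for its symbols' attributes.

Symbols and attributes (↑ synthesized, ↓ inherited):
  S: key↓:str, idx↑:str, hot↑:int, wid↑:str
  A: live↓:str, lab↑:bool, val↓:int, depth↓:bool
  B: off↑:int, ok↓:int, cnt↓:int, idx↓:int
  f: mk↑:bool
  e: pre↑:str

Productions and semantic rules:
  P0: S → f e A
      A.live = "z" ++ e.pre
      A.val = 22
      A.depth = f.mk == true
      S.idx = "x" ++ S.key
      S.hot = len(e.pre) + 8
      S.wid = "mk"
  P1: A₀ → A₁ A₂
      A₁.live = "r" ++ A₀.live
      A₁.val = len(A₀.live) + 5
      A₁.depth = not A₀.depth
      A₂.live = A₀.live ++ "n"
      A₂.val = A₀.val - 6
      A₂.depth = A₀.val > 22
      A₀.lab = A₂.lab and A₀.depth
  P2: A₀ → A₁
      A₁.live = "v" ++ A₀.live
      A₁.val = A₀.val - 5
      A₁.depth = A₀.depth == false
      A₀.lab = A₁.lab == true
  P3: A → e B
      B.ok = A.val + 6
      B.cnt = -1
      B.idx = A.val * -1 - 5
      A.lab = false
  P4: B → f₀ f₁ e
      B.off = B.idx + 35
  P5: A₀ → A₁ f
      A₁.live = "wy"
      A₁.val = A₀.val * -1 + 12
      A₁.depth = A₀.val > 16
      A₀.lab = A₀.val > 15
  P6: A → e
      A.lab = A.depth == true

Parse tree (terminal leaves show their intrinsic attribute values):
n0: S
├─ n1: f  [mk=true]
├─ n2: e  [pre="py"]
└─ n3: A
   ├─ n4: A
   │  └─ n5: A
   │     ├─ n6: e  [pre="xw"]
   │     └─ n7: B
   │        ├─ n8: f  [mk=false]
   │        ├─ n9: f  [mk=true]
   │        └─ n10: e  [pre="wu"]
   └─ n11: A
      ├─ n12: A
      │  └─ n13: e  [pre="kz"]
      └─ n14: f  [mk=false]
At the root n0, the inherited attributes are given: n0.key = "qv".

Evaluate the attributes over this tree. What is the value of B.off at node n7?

1. n0.key = "qv"  [given at root]
2. n1.mk = true  [terminal]
3. n2.pre = "py"  [terminal]
4. n3.live = "zpy"  ["z" ++ e.pre]
5. n3.val = 22  [22]
6. n3.depth = true  [f.mk == true]
7. n4.live = "rzpy"  ["r" ++ A₀.live]
8. n4.val = 8  [len(A₀.live) + 5]
9. n4.depth = false  [not A₀.depth]
10. n5.live = "vrzpy"  ["v" ++ A₀.live]
11. n5.val = 3  [A₀.val - 5]
12. n5.depth = true  [A₀.depth == false]
13. n6.pre = "xw"  [terminal]
14. n7.ok = 9  [A.val + 6]
15. n7.cnt = -1  [-1]
16. n7.idx = -8  [A.val * -1 - 5]
17. n8.mk = false  [terminal]
18. n9.mk = true  [terminal]
19. n10.pre = "wu"  [terminal]
20. n7.off = 27  [B.idx + 35]
21. n5.lab = false  [false]
22. n4.lab = false  [A₁.lab == true]
23. n11.live = "zpyn"  [A₀.live ++ "n"]
24. n11.val = 16  [A₀.val - 6]
25. n11.depth = false  [A₀.val > 22]
26. n12.live = "wy"  ["wy"]
27. n12.val = -4  [A₀.val * -1 + 12]
28. n12.depth = false  [A₀.val > 16]
29. n13.pre = "kz"  [terminal]
30. n12.lab = false  [A.depth == true]
31. n14.mk = false  [terminal]
32. n11.lab = true  [A₀.val > 15]
33. n3.lab = true  [A₂.lab and A₀.depth]
34. n0.idx = "xqv"  ["x" ++ S.key]
35. n0.hot = 10  [len(e.pre) + 8]
36. n0.wid = "mk"  ["mk"]

27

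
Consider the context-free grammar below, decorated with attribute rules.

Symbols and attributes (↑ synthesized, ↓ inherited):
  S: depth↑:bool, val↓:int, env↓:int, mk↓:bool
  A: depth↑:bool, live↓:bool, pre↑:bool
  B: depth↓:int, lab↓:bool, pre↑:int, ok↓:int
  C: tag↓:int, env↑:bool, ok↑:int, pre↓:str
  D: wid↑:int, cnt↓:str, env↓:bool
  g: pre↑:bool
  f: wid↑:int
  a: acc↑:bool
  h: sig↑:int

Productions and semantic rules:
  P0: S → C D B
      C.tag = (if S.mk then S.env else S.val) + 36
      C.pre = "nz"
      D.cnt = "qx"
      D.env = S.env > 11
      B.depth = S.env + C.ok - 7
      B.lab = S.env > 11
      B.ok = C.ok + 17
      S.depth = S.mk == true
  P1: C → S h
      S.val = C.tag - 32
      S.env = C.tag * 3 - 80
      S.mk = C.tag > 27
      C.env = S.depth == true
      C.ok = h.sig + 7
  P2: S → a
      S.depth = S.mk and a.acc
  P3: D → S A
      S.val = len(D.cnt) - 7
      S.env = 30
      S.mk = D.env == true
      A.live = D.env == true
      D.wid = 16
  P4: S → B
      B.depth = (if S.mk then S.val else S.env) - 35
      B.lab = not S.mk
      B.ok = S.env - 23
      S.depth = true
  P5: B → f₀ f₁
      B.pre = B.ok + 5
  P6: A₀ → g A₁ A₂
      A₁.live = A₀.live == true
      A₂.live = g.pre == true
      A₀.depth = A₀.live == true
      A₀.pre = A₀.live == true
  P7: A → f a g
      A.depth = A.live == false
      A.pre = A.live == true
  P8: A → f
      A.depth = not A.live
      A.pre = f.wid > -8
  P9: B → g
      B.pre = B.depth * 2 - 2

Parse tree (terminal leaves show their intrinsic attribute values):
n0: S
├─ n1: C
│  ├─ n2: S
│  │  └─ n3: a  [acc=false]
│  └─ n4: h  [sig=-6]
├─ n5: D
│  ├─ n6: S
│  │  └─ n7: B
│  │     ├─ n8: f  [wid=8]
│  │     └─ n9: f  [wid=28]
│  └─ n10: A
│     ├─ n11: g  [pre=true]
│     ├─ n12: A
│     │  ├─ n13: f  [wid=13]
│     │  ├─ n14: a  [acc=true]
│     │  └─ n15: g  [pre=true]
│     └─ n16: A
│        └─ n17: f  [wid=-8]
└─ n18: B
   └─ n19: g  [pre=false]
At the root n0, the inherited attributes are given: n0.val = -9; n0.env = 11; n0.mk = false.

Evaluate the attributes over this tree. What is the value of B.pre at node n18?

1. n0.val = -9  [given at root]
2. n0.env = 11  [given at root]
3. n0.mk = false  [given at root]
4. n1.tag = 27  [(if S.mk then S.env else S.val) + 36]
5. n1.pre = "nz"  ["nz"]
6. n2.val = -5  [C.tag - 32]
7. n2.env = 1  [C.tag * 3 - 80]
8. n2.mk = false  [C.tag > 27]
9. n3.acc = false  [terminal]
10. n2.depth = false  [S.mk and a.acc]
11. n4.sig = -6  [terminal]
12. n1.env = false  [S.depth == true]
13. n1.ok = 1  [h.sig + 7]
14. n5.cnt = "qx"  ["qx"]
15. n5.env = false  [S.env > 11]
16. n6.val = -5  [len(D.cnt) - 7]
17. n6.env = 30  [30]
18. n6.mk = false  [D.env == true]
19. n7.depth = -5  [(if S.mk then S.val else S.env) - 35]
20. n7.lab = true  [not S.mk]
21. n7.ok = 7  [S.env - 23]
22. n8.wid = 8  [terminal]
23. n9.wid = 28  [terminal]
24. n7.pre = 12  [B.ok + 5]
25. n6.depth = true  [true]
26. n10.live = false  [D.env == true]
27. n11.pre = true  [terminal]
28. n12.live = false  [A₀.live == true]
29. n13.wid = 13  [terminal]
30. n14.acc = true  [terminal]
31. n15.pre = true  [terminal]
32. n12.depth = true  [A.live == false]
33. n12.pre = false  [A.live == true]
34. n16.live = true  [g.pre == true]
35. n17.wid = -8  [terminal]
36. n16.depth = false  [not A.live]
37. n16.pre = false  [f.wid > -8]
38. n10.depth = false  [A₀.live == true]
39. n10.pre = false  [A₀.live == true]
40. n5.wid = 16  [16]
41. n18.depth = 5  [S.env + C.ok - 7]
42. n18.lab = false  [S.env > 11]
43. n18.ok = 18  [C.ok + 17]
44. n19.pre = false  [terminal]
45. n18.pre = 8  [B.depth * 2 - 2]
46. n0.depth = false  [S.mk == true]

8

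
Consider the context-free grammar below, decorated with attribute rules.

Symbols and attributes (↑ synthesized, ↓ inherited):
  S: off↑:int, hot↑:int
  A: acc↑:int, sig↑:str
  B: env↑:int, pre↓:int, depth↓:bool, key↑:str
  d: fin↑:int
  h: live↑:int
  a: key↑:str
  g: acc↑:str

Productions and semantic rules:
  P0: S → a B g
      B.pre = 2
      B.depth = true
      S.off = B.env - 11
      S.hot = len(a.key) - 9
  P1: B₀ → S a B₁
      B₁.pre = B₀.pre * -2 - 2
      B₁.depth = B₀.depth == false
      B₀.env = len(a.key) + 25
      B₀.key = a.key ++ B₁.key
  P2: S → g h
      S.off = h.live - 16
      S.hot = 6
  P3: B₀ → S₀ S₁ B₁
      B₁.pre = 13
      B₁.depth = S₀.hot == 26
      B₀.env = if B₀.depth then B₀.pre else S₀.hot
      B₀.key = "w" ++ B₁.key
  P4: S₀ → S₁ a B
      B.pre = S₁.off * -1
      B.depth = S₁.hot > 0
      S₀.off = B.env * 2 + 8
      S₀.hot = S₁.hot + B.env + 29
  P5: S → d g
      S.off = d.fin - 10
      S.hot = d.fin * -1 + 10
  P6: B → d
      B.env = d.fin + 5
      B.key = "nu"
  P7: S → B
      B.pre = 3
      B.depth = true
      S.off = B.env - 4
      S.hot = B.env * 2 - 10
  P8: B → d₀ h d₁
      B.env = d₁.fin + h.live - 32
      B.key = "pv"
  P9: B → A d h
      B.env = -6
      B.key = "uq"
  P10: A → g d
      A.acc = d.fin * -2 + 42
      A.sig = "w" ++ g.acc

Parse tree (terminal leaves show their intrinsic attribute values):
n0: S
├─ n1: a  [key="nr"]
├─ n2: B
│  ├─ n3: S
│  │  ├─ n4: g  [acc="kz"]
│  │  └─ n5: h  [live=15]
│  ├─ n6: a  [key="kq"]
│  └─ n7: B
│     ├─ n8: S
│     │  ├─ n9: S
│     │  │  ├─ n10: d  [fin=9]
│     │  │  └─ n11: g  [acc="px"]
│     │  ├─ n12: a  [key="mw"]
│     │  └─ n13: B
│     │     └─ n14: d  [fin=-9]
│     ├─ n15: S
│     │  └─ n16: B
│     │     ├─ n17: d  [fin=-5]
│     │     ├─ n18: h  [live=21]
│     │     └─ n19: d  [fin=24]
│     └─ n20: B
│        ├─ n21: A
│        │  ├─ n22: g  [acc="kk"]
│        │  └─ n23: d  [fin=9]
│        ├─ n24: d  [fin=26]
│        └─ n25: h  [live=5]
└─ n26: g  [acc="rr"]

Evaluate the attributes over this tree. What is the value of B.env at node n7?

1. n1.key = "nr"  [terminal]
2. n2.pre = 2  [2]
3. n2.depth = true  [true]
4. n4.acc = "kz"  [terminal]
5. n5.live = 15  [terminal]
6. n3.off = -1  [h.live - 16]
7. n3.hot = 6  [6]
8. n6.key = "kq"  [terminal]
9. n7.pre = -6  [B₀.pre * -2 - 2]
10. n7.depth = false  [B₀.depth == false]
11. n10.fin = 9  [terminal]
12. n11.acc = "px"  [terminal]
13. n9.off = -1  [d.fin - 10]
14. n9.hot = 1  [d.fin * -1 + 10]
15. n12.key = "mw"  [terminal]
16. n13.pre = 1  [S₁.off * -1]
17. n13.depth = true  [S₁.hot > 0]
18. n14.fin = -9  [terminal]
19. n13.env = -4  [d.fin + 5]
20. n13.key = "nu"  ["nu"]
21. n8.off = 0  [B.env * 2 + 8]
22. n8.hot = 26  [S₁.hot + B.env + 29]
23. n16.pre = 3  [3]
24. n16.depth = true  [true]
25. n17.fin = -5  [terminal]
26. n18.live = 21  [terminal]
27. n19.fin = 24  [terminal]
28. n16.env = 13  [d₁.fin + h.live - 32]
29. n16.key = "pv"  ["pv"]
30. n15.off = 9  [B.env - 4]
31. n15.hot = 16  [B.env * 2 - 10]
32. n20.pre = 13  [13]
33. n20.depth = true  [S₀.hot == 26]
34. n22.acc = "kk"  [terminal]
35. n23.fin = 9  [terminal]
36. n21.acc = 24  [d.fin * -2 + 42]
37. n21.sig = "wkk"  ["w" ++ g.acc]
38. n24.fin = 26  [terminal]
39. n25.live = 5  [terminal]
40. n20.env = -6  [-6]
41. n20.key = "uq"  ["uq"]
42. n7.env = 26  [if B₀.depth then B₀.pre else S₀.hot]
43. n7.key = "wuq"  ["w" ++ B₁.key]
44. n2.env = 27  [len(a.key) + 25]
45. n2.key = "kqwuq"  [a.key ++ B₁.key]
46. n26.acc = "rr"  [terminal]
47. n0.off = 16  [B.env - 11]
48. n0.hot = -7  [len(a.key) - 9]

26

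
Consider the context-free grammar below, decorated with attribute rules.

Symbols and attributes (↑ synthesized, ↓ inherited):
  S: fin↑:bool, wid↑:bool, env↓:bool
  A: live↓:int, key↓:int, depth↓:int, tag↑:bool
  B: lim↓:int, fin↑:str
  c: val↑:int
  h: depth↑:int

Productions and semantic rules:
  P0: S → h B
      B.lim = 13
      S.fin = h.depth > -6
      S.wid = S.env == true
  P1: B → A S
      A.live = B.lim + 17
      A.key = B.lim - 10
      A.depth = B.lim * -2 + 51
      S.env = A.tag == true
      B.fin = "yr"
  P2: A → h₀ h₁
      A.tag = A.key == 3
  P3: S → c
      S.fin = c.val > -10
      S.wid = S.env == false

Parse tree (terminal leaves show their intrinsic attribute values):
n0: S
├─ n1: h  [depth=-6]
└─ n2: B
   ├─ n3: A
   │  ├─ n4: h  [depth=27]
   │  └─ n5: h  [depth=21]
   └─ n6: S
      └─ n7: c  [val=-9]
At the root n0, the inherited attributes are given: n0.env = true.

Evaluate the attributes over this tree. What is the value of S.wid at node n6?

false

1. n0.env = true  [given at root]
2. n1.depth = -6  [terminal]
3. n2.lim = 13  [13]
4. n3.live = 30  [B.lim + 17]
5. n3.key = 3  [B.lim - 10]
6. n3.depth = 25  [B.lim * -2 + 51]
7. n4.depth = 27  [terminal]
8. n5.depth = 21  [terminal]
9. n3.tag = true  [A.key == 3]
10. n6.env = true  [A.tag == true]
11. n7.val = -9  [terminal]
12. n6.fin = true  [c.val > -10]
13. n6.wid = false  [S.env == false]
14. n2.fin = "yr"  ["yr"]
15. n0.fin = false  [h.depth > -6]
16. n0.wid = true  [S.env == true]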